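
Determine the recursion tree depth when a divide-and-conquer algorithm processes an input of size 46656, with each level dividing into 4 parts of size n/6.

For divide and conquer with division factor 6:

Problem sizes at each level:
Level 0: 46656
Level 1: 7776
Level 2: 1296
Level 3: 216
Level 4: 36
Level 5: 6
Level 6: 1

The root is level 0 and the size-1 base case is level 6 (the tree spans levels 0 through 6, i.e. 7 levels counting the root), so the depth is the number of divisions: log_6(46656) = 6

The recursion tree depth is log_6(46656) = 6. At each level, the problem size is divided by 6, so it takes 6 divisions to reduce to a base case of size 1. The algorithm makes 4 recursive calls at each level.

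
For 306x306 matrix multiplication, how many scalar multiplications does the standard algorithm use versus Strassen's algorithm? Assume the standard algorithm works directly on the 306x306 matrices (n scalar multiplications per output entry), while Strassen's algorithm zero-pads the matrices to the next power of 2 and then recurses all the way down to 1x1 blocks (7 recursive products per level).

Matrix multiplication for 306x306 matrices:

Strassen's algorithm requires power-of-2 dimensions. Pad 306x306 to 512x512 (next power of 2).

Standard algorithm: 306^3 = 28652616 multiplications
Strassen's algorithm: 7^(log2(512)) = 7^9 = 40353607 multiplications
Difference: 28652616 - 40353607 = -11700991 (Strassen uses MORE here due to padding overhead — for small or just-over-power-of-2 n, padding can outweigh the per-level savings)

Standard: 28652616 multiplications (306^3). Strassen: 40353607 multiplications (7^9, after padding to 512x512). Strassen reduces 8 recursive multiplications to 7 at each level.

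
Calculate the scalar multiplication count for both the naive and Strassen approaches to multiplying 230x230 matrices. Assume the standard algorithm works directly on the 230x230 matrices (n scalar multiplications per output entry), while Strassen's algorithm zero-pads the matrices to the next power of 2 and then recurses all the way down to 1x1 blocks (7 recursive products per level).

Matrix multiplication for 230x230 matrices:

Strassen's algorithm requires power-of-2 dimensions. Pad 230x230 to 256x256 (next power of 2).

Standard algorithm: 230^3 = 12167000 multiplications
Strassen's algorithm: 7^(log2(256)) = 7^8 = 5764801 multiplications
Savings: 12167000 - 5764801 = 6402199 multiplications

Standard: 12167000 multiplications (230^3). Strassen: 5764801 multiplications (7^8, after padding to 256x256). Strassen reduces 8 recursive multiplications to 7 at each level.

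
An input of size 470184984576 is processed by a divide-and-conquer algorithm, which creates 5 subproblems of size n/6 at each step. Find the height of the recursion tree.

For divide and conquer with division factor 6:

Problem sizes at each level:
Level 0: 470184984576
Level 1: 78364164096
Level 2: 13060694016
Level 3: 2176782336
Level 4: 362797056
Level 5: 60466176
Level 6: 10077696
Level 7: 1679616
Level 8: 279936
Level 9: 46656
Level 10: 7776
Level 11: 1296
Level 12: 216
Level 13: 36
Level 14: 6
Level 15: 1

The root is level 0 and the size-1 base case is level 15 (the tree spans levels 0 through 15, i.e. 16 levels counting the root), so the depth is the number of divisions: log_6(470184984576) = 15

The recursion tree depth is log_6(470184984576) = 15. At each level, the problem size is divided by 6, so it takes 15 divisions to reduce to a base case of size 1. The algorithm makes 5 recursive calls at each level.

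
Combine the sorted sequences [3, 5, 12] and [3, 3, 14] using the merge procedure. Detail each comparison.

Merging process:

Compare 3 vs 3: take 3 from left. Merged: [3]
Compare 5 vs 3: take 3 from right. Merged: [3, 3]
Compare 5 vs 3: take 3 from right. Merged: [3, 3, 3]
Compare 5 vs 14: take 5 from left. Merged: [3, 3, 3, 5]
Compare 12 vs 14: take 12 from left. Merged: [3, 3, 3, 5, 12]
Append remaining from right: [14]. Merged: [3, 3, 3, 5, 12, 14]

Final merged array: [3, 3, 3, 5, 12, 14]
Total comparisons: 5

The merged array is [3, 3, 3, 5, 12, 14], requiring 5 comparisons. The merge step runs in O(n) time where n is the total number of elements.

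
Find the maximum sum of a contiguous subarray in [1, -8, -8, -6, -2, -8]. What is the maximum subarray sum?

Using Kadane's algorithm on [1, -8, -8, -6, -2, -8]:

Scanning through the array:
Position 1 (value -8): max_ending_here = -7, max_so_far = 1
Position 2 (value -8): max_ending_here = -8, max_so_far = 1
Position 3 (value -6): max_ending_here = -6, max_so_far = 1
Position 4 (value -2): max_ending_here = -2, max_so_far = 1
Position 5 (value -8): max_ending_here = -8, max_so_far = 1

Maximum subarray: [1]
Maximum sum: 1

The maximum subarray is [1] with sum 1. This subarray runs from index 0 to index 0.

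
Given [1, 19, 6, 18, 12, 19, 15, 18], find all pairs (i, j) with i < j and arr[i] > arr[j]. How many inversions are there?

Finding inversions in [1, 19, 6, 18, 12, 19, 15, 18]:

(1, 2): arr[1]=19 > arr[2]=6
(1, 3): arr[1]=19 > arr[3]=18
(1, 4): arr[1]=19 > arr[4]=12
(1, 6): arr[1]=19 > arr[6]=15
(1, 7): arr[1]=19 > arr[7]=18
(3, 4): arr[3]=18 > arr[4]=12
(3, 6): arr[3]=18 > arr[6]=15
(5, 6): arr[5]=19 > arr[6]=15
(5, 7): arr[5]=19 > arr[7]=18

Total inversions: 9

The array has 9 inversion(s): (1,2), (1,3), (1,4), (1,6), (1,7), (3,4), (3,6), (5,6), (5,7). Each pair (i,j) satisfies i < j and arr[i] > arr[j].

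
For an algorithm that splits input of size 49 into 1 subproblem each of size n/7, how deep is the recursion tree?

For divide and conquer with division factor 7:

Problem sizes at each level:
Level 0: 49
Level 1: 7
Level 2: 1

The root is level 0 and the size-1 base case is level 2 (the tree spans levels 0 through 2, i.e. 3 levels counting the root), so the depth is the number of divisions: log_7(49) = 2

The recursion tree depth is log_7(49) = 2. At each level, the problem size is divided by 7, so it takes 2 divisions to reduce to a base case of size 1. The algorithm makes 1 recursive call at each level.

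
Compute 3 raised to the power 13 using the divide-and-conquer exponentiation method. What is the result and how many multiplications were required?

Computing 3^13 by squaring (build up from 3^1; each line after the first costs one multiplication):

3^1 = 3
3^2 = (3^1)^2 = 3^2 = 9
3^3 = 3 * 3^2 = 3 * 9 = 27
3^6 = (3^3)^2 = 27^2 = 729
3^12 = (3^6)^2 = 729^2 = 531441
3^13 = 3 * 3^12 = 3 * 531441 = 1594323

Result: 1594323
Multiplications needed: 5 (5 lines after 3^1)

3^13 = 1594323. Using exponentiation by squaring, this requires 5 multiplications. The key idea: if the exponent is even, square the half-power; if odd, multiply by the base once.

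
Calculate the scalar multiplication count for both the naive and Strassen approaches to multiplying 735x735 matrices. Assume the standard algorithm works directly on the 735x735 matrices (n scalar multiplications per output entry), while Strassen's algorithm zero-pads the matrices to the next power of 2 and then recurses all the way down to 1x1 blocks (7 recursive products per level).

Matrix multiplication for 735x735 matrices:

Strassen's algorithm requires power-of-2 dimensions. Pad 735x735 to 1024x1024 (next power of 2).

Standard algorithm: 735^3 = 397065375 multiplications
Strassen's algorithm: 7^(log2(1024)) = 7^10 = 282475249 multiplications
Savings: 397065375 - 282475249 = 114590126 multiplications

Standard: 397065375 multiplications (735^3). Strassen: 282475249 multiplications (7^10, after padding to 1024x1024). Strassen reduces 8 recursive multiplications to 7 at each level.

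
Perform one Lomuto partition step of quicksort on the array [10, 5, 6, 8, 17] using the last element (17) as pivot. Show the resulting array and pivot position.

Lomuto partition with pivot = 17:

Initial array: [10, 5, 6, 8, 17]

arr[0]=10 <= 17: swap with position 0, array becomes [10, 5, 6, 8, 17]
arr[1]=5 <= 17: swap with position 1, array becomes [10, 5, 6, 8, 17]
arr[2]=6 <= 17: swap with position 2, array becomes [10, 5, 6, 8, 17]
arr[3]=8 <= 17: swap with position 3, array becomes [10, 5, 6, 8, 17]

Place pivot at position 4: [10, 5, 6, 8, 17]
Pivot position: 4

After partitioning with pivot 17, the array becomes [10, 5, 6, 8, 17]. The pivot is placed at index 4. All elements to the left of the pivot are <= 17, and all elements to the right are > 17.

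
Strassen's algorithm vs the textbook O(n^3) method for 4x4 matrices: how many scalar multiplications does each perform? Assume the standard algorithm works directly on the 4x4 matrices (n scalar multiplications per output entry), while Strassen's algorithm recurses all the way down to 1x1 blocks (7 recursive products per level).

Matrix multiplication for 4x4 matrices:

Standard algorithm: 4^3 = 64 multiplications
Strassen's algorithm: 7^(log2(4)) = 7^2 = 49 multiplications
Savings: 64 - 49 = 15 multiplications

Standard: 64 multiplications (4^3). Strassen: 49 multiplications (7^2). Strassen reduces 8 recursive multiplications to 7 at each level.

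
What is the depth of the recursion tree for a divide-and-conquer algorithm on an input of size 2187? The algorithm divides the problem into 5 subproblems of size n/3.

For divide and conquer with division factor 3:

Problem sizes at each level:
Level 0: 2187
Level 1: 729
Level 2: 243
Level 3: 81
Level 4: 27
Level 5: 9
Level 6: 3
Level 7: 1

The root is level 0 and the size-1 base case is level 7 (the tree spans levels 0 through 7, i.e. 8 levels counting the root), so the depth is the number of divisions: log_3(2187) = 7

The recursion tree depth is log_3(2187) = 7. At each level, the problem size is divided by 3, so it takes 7 divisions to reduce to a base case of size 1. The algorithm makes 5 recursive calls at each level.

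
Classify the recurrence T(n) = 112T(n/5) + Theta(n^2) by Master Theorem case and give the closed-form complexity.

Master Theorem for T(n) = 112T(n/5) + O(n^2):

a = 112, b = 5, c = 2
log_b(a) = log_5(112) = 2.9318

Case 1: c = 2 < log_5(112) = 2.9318
T(n) = O(n^(log_5 112))

For T(n) = 112T(n/5) + O(n^2): log_5(112) = 2.9318. This is Case 1 of the Master Theorem (c < log_b(a), work dominated by leaves), giving O(n^(log_5 112)).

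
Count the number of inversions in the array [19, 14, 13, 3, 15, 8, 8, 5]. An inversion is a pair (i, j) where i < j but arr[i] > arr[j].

Finding inversions in [19, 14, 13, 3, 15, 8, 8, 5]:

(0, 1): arr[0]=19 > arr[1]=14
(0, 2): arr[0]=19 > arr[2]=13
(0, 3): arr[0]=19 > arr[3]=3
(0, 4): arr[0]=19 > arr[4]=15
(0, 5): arr[0]=19 > arr[5]=8
(0, 6): arr[0]=19 > arr[6]=8
(0, 7): arr[0]=19 > arr[7]=5
(1, 2): arr[1]=14 > arr[2]=13
(1, 3): arr[1]=14 > arr[3]=3
(1, 5): arr[1]=14 > arr[5]=8
(1, 6): arr[1]=14 > arr[6]=8
(1, 7): arr[1]=14 > arr[7]=5
(2, 3): arr[2]=13 > arr[3]=3
(2, 5): arr[2]=13 > arr[5]=8
(2, 6): arr[2]=13 > arr[6]=8
(2, 7): arr[2]=13 > arr[7]=5
(4, 5): arr[4]=15 > arr[5]=8
(4, 6): arr[4]=15 > arr[6]=8
(4, 7): arr[4]=15 > arr[7]=5
(5, 7): arr[5]=8 > arr[7]=5
(6, 7): arr[6]=8 > arr[7]=5

Total inversions: 21

The array has 21 inversion(s): (0,1), (0,2), (0,3), (0,4), (0,5), (0,6), (0,7), (1,2), (1,3), (1,5), (1,6), (1,7), (2,3), (2,5), (2,6), (2,7), (4,5), (4,6), (4,7), (5,7), (6,7). Each pair (i,j) satisfies i < j and arr[i] > arr[j].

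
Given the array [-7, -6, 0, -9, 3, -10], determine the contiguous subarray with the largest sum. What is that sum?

Using Kadane's algorithm on [-7, -6, 0, -9, 3, -10]:

Scanning through the array:
Position 1 (value -6): max_ending_here = -6, max_so_far = -6
Position 2 (value 0): max_ending_here = 0, max_so_far = 0
Position 3 (value -9): max_ending_here = -9, max_so_far = 0
Position 4 (value 3): max_ending_here = 3, max_so_far = 3
Position 5 (value -10): max_ending_here = -7, max_so_far = 3

Maximum subarray: [3]
Maximum sum: 3

The maximum subarray is [3] with sum 3. This subarray runs from index 4 to index 4.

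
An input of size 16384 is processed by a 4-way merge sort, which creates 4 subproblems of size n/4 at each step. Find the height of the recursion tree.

For divide and conquer with division factor 4:

Problem sizes at each level:
Level 0: 16384
Level 1: 4096
Level 2: 1024
Level 3: 256
Level 4: 64
Level 5: 16
Level 6: 4
Level 7: 1

The root is level 0 and the size-1 base case is level 7 (the tree spans levels 0 through 7, i.e. 8 levels counting the root), so the depth is the number of divisions: log_4(16384) = 7

The recursion tree depth is log_4(16384) = 7. At each level, the problem size is divided by 4, so it takes 7 divisions to reduce to a base case of size 1. The algorithm makes 4 recursive calls at each level.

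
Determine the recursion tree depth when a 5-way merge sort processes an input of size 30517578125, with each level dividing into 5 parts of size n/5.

For divide and conquer with division factor 5:

Problem sizes at each level:
Level 0: 30517578125
Level 1: 6103515625
Level 2: 1220703125
Level 3: 244140625
Level 4: 48828125
Level 5: 9765625
Level 6: 1953125
Level 7: 390625
Level 8: 78125
Level 9: 15625
Level 10: 3125
Level 11: 625
Level 12: 125
Level 13: 25
Level 14: 5
Level 15: 1

The root is level 0 and the size-1 base case is level 15 (the tree spans levels 0 through 15, i.e. 16 levels counting the root), so the depth is the number of divisions: log_5(30517578125) = 15

The recursion tree depth is log_5(30517578125) = 15. At each level, the problem size is divided by 5, so it takes 15 divisions to reduce to a base case of size 1. The algorithm makes 5 recursive calls at each level.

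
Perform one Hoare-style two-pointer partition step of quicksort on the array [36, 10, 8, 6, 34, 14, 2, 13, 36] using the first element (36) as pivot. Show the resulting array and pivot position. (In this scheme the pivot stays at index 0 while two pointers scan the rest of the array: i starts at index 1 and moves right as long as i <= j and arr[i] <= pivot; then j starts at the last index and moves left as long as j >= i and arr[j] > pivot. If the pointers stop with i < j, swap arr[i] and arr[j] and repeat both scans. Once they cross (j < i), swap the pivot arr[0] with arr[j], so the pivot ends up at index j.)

Hoare-style two-pointer partition with pivot = 36:

Initial array: [36, 10, 8, 6, 34, 14, 2, 13, 36]

Pointers start at i = 1, j = 8.
i ends at 9, j ends at 8: the pointers have crossed (j < i), so scanning stops.

Swap pivot arr[0] with arr[8] to place pivot at position 8: [36, 10, 8, 6, 34, 14, 2, 13, 36]
Pivot position: 8

After partitioning with pivot 36, the array becomes [36, 10, 8, 6, 34, 14, 2, 13, 36]. The pivot is placed at index 8. All elements to the left of the pivot are <= 36, and all elements to the right are > 36.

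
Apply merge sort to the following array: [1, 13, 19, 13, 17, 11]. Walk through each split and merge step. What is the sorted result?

Merge sort trace:

Split: [1, 13, 19, 13, 17, 11] -> [1, 13, 19] and [13, 17, 11]
  Split: [1, 13, 19] -> [1] and [13, 19]
    Split: [13, 19] -> [13] and [19]
    Merge: [13] + [19] -> [13, 19]
  Merge: [1] + [13, 19] -> [1, 13, 19]
  Split: [13, 17, 11] -> [13] and [17, 11]
    Split: [17, 11] -> [17] and [11]
    Merge: [17] + [11] -> [11, 17]
  Merge: [13] + [11, 17] -> [11, 13, 17]
Merge: [1, 13, 19] + [11, 13, 17] -> [1, 11, 13, 13, 17, 19]

Final sorted array: [1, 11, 13, 13, 17, 19]

The merge sort proceeds by recursively splitting the array and merging sorted halves.
After all merges, the sorted array is [1, 11, 13, 13, 17, 19].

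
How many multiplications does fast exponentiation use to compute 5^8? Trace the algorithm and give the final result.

Computing 5^8 by squaring (build up from 5^1; each line after the first costs one multiplication):

5^1 = 5
5^2 = (5^1)^2 = 5^2 = 25
5^4 = (5^2)^2 = 25^2 = 625
5^8 = (5^4)^2 = 625^2 = 390625

Result: 390625
Multiplications needed: 3 (3 lines after 5^1)

5^8 = 390625. Using exponentiation by squaring, this requires 3 multiplications. The key idea: if the exponent is even, square the half-power; if odd, multiply by the base once.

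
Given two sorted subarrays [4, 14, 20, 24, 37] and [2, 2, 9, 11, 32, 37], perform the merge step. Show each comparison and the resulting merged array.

Merging process:

Compare 4 vs 2: take 2 from right. Merged: [2]
Compare 4 vs 2: take 2 from right. Merged: [2, 2]
Compare 4 vs 9: take 4 from left. Merged: [2, 2, 4]
Compare 14 vs 9: take 9 from right. Merged: [2, 2, 4, 9]
Compare 14 vs 11: take 11 from right. Merged: [2, 2, 4, 9, 11]
Compare 14 vs 32: take 14 from left. Merged: [2, 2, 4, 9, 11, 14]
Compare 20 vs 32: take 20 from left. Merged: [2, 2, 4, 9, 11, 14, 20]
Compare 24 vs 32: take 24 from left. Merged: [2, 2, 4, 9, 11, 14, 20, 24]
Compare 37 vs 32: take 32 from right. Merged: [2, 2, 4, 9, 11, 14, 20, 24, 32]
Compare 37 vs 37: take 37 from left. Merged: [2, 2, 4, 9, 11, 14, 20, 24, 32, 37]
Append remaining from right: [37]. Merged: [2, 2, 4, 9, 11, 14, 20, 24, 32, 37, 37]

Final merged array: [2, 2, 4, 9, 11, 14, 20, 24, 32, 37, 37]
Total comparisons: 10

The merged array is [2, 2, 4, 9, 11, 14, 20, 24, 32, 37, 37], requiring 10 comparisons. The merge step runs in O(n) time where n is the total number of elements.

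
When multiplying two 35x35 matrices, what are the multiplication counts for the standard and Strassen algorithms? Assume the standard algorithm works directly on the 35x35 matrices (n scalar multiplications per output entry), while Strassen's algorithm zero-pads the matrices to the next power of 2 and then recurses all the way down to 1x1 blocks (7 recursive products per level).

Matrix multiplication for 35x35 matrices:

Strassen's algorithm requires power-of-2 dimensions. Pad 35x35 to 64x64 (next power of 2).

Standard algorithm: 35^3 = 42875 multiplications
Strassen's algorithm: 7^(log2(64)) = 7^6 = 117649 multiplications
Difference: 42875 - 117649 = -74774 (Strassen uses MORE here due to padding overhead — for small or just-over-power-of-2 n, padding can outweigh the per-level savings)

Standard: 42875 multiplications (35^3). Strassen: 117649 multiplications (7^6, after padding to 64x64). Strassen reduces 8 recursive multiplications to 7 at each level.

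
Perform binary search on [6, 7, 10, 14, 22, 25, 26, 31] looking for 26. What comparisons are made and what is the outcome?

Binary search for 26 in [6, 7, 10, 14, 22, 25, 26, 31]:

lo=0, hi=7, mid=3, arr[mid]=14 -> 14 < 26, search right half
lo=4, hi=7, mid=5, arr[mid]=25 -> 25 < 26, search right half
lo=6, hi=7, mid=6, arr[mid]=26 -> Found target at index 6!

Binary search finds 26 at index 6 after 3 comparisons. The search repeatedly halves the search space by comparing with the middle element.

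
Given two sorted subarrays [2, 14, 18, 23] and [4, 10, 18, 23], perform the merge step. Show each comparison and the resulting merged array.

Merging process:

Compare 2 vs 4: take 2 from left. Merged: [2]
Compare 14 vs 4: take 4 from right. Merged: [2, 4]
Compare 14 vs 10: take 10 from right. Merged: [2, 4, 10]
Compare 14 vs 18: take 14 from left. Merged: [2, 4, 10, 14]
Compare 18 vs 18: take 18 from left. Merged: [2, 4, 10, 14, 18]
Compare 23 vs 18: take 18 from right. Merged: [2, 4, 10, 14, 18, 18]
Compare 23 vs 23: take 23 from left. Merged: [2, 4, 10, 14, 18, 18, 23]
Append remaining from right: [23]. Merged: [2, 4, 10, 14, 18, 18, 23, 23]

Final merged array: [2, 4, 10, 14, 18, 18, 23, 23]
Total comparisons: 7

The merged array is [2, 4, 10, 14, 18, 18, 23, 23], requiring 7 comparisons. The merge step runs in O(n) time where n is the total number of elements.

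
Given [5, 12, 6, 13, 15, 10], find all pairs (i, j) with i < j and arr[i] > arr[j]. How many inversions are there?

Finding inversions in [5, 12, 6, 13, 15, 10]:

(1, 2): arr[1]=12 > arr[2]=6
(1, 5): arr[1]=12 > arr[5]=10
(3, 5): arr[3]=13 > arr[5]=10
(4, 5): arr[4]=15 > arr[5]=10

Total inversions: 4

The array has 4 inversion(s): (1,2), (1,5), (3,5), (4,5). Each pair (i,j) satisfies i < j and arr[i] > arr[j].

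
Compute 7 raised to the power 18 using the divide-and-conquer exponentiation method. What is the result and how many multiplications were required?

Computing 7^18 by squaring (build up from 7^1; each line after the first costs one multiplication):

7^1 = 7
7^2 = (7^1)^2 = 7^2 = 49
7^4 = (7^2)^2 = 49^2 = 2401
7^8 = (7^4)^2 = 2401^2 = 5764801
7^9 = 7 * 7^8 = 7 * 5764801 = 40353607
7^18 = (7^9)^2 = 40353607^2 = 1628413597910449

Result: 1628413597910449
Multiplications needed: 5 (5 lines after 7^1)

7^18 = 1628413597910449. Using exponentiation by squaring, this requires 5 multiplications. The key idea: if the exponent is even, square the half-power; if odd, multiply by the base once.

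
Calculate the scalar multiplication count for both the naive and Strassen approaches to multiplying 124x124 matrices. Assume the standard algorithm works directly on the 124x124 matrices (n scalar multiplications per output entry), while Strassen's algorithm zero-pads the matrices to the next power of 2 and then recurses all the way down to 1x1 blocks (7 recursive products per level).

Matrix multiplication for 124x124 matrices:

Strassen's algorithm requires power-of-2 dimensions. Pad 124x124 to 128x128 (next power of 2).

Standard algorithm: 124^3 = 1906624 multiplications
Strassen's algorithm: 7^(log2(128)) = 7^7 = 823543 multiplications
Savings: 1906624 - 823543 = 1083081 multiplications

Standard: 1906624 multiplications (124^3). Strassen: 823543 multiplications (7^7, after padding to 128x128). Strassen reduces 8 recursive multiplications to 7 at each level.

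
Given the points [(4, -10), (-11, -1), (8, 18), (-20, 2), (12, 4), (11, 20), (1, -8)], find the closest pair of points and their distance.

Computing all pairwise distances among 7 points:

d((4, -10), (-11, -1)) = 17.4929
d((4, -10), (8, 18)) = 28.2843
d((4, -10), (-20, 2)) = 26.8328
d((4, -10), (12, 4)) = 16.1245
d((4, -10), (11, 20)) = 30.8058
d((4, -10), (1, -8)) = 3.6056 <-- minimum
d((-11, -1), (8, 18)) = 26.8701
d((-11, -1), (-20, 2)) = 9.4868
d((-11, -1), (12, 4)) = 23.5372
d((-11, -1), (11, 20)) = 30.4138
d((-11, -1), (1, -8)) = 13.8924
d((8, 18), (-20, 2)) = 32.249
d((8, 18), (12, 4)) = 14.5602
d((8, 18), (11, 20)) = 3.6056 <-- minimum
d((8, 18), (1, -8)) = 26.9258
d((-20, 2), (12, 4)) = 32.0624
d((-20, 2), (11, 20)) = 35.8469
d((-20, 2), (1, -8)) = 23.2594
d((12, 4), (11, 20)) = 16.0312
d((12, 4), (1, -8)) = 16.2788
d((11, 20), (1, -8)) = 29.7321

Minimum distance: 3.6056 (tie among 2 pairs: (4, -10) and (1, -8); (8, 18) and (11, 20))

The minimum Euclidean distance is 3.6056. There is a tie: 2 pairs achieve this minimum — (4, -10) and (1, -8); (8, 18) and (11, 20). Any of these is a valid closest pair. For 7 points, brute-force pairwise comparison is shown above. For large n, the divide-and-conquer algorithm (sort by x, recurse on halves, check the dividing strip) achieves O(n log n).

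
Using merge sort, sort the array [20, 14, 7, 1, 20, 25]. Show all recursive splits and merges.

Merge sort trace:

Split: [20, 14, 7, 1, 20, 25] -> [20, 14, 7] and [1, 20, 25]
  Split: [20, 14, 7] -> [20] and [14, 7]
    Split: [14, 7] -> [14] and [7]
    Merge: [14] + [7] -> [7, 14]
  Merge: [20] + [7, 14] -> [7, 14, 20]
  Split: [1, 20, 25] -> [1] and [20, 25]
    Split: [20, 25] -> [20] and [25]
    Merge: [20] + [25] -> [20, 25]
  Merge: [1] + [20, 25] -> [1, 20, 25]
Merge: [7, 14, 20] + [1, 20, 25] -> [1, 7, 14, 20, 20, 25]

Final sorted array: [1, 7, 14, 20, 20, 25]

The merge sort proceeds by recursively splitting the array and merging sorted halves.
After all merges, the sorted array is [1, 7, 14, 20, 20, 25].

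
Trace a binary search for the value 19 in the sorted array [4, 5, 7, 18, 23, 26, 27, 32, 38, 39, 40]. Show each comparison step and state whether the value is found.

Binary search for 19 in [4, 5, 7, 18, 23, 26, 27, 32, 38, 39, 40]:

lo=0, hi=10, mid=5, arr[mid]=26 -> 26 > 19, search left half
lo=0, hi=4, mid=2, arr[mid]=7 -> 7 < 19, search right half
lo=3, hi=4, mid=3, arr[mid]=18 -> 18 < 19, search right half
lo=4, hi=4, mid=4, arr[mid]=23 -> 23 > 19, search left half
lo=4 > hi=3, target 19 not found

Binary search determines that 19 is not in the array after 4 comparisons. The search space was exhausted without finding the target.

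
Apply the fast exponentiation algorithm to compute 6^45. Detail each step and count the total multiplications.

Computing 6^45 by squaring (build up from 6^1; each line after the first costs one multiplication):

6^1 = 6
6^2 = (6^1)^2 = 6^2 = 36
6^4 = (6^2)^2 = 36^2 = 1296
6^5 = 6 * 6^4 = 6 * 1296 = 7776
6^10 = (6^5)^2 = 7776^2 = 60466176
6^11 = 6 * 6^10 = 6 * 60466176 = 362797056
6^22 = (6^11)^2 = 362797056^2 = 131621703842267136
6^44 = (6^22)^2 = 131621703842267136^2 = 17324272922341479351919144385642496
6^45 = 6 * 6^44 = 6 * 17324272922341479351919144385642496 = 103945637534048876111514866313854976

Result: 103945637534048876111514866313854976
Multiplications needed: 8 (8 lines after 6^1)

6^45 = 103945637534048876111514866313854976. Using exponentiation by squaring, this requires 8 multiplications. The key idea: if the exponent is even, square the half-power; if odd, multiply by the base once.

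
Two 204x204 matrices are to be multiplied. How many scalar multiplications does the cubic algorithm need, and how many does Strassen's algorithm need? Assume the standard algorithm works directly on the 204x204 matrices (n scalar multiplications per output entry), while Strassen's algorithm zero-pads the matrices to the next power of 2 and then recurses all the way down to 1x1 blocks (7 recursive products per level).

Matrix multiplication for 204x204 matrices:

Strassen's algorithm requires power-of-2 dimensions. Pad 204x204 to 256x256 (next power of 2).

Standard algorithm: 204^3 = 8489664 multiplications
Strassen's algorithm: 7^(log2(256)) = 7^8 = 5764801 multiplications
Savings: 8489664 - 5764801 = 2724863 multiplications

Standard: 8489664 multiplications (204^3). Strassen: 5764801 multiplications (7^8, after padding to 256x256). Strassen reduces 8 recursive multiplications to 7 at each level.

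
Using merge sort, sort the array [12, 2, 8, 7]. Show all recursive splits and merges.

Merge sort trace:

Split: [12, 2, 8, 7] -> [12, 2] and [8, 7]
  Split: [12, 2] -> [12] and [2]
  Merge: [12] + [2] -> [2, 12]
  Split: [8, 7] -> [8] and [7]
  Merge: [8] + [7] -> [7, 8]
Merge: [2, 12] + [7, 8] -> [2, 7, 8, 12]

Final sorted array: [2, 7, 8, 12]

The merge sort proceeds by recursively splitting the array and merging sorted halves.
After all merges, the sorted array is [2, 7, 8, 12].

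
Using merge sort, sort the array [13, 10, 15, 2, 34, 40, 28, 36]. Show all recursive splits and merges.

Merge sort trace:

Split: [13, 10, 15, 2, 34, 40, 28, 36] -> [13, 10, 15, 2] and [34, 40, 28, 36]
  Split: [13, 10, 15, 2] -> [13, 10] and [15, 2]
    Split: [13, 10] -> [13] and [10]
    Merge: [13] + [10] -> [10, 13]
    Split: [15, 2] -> [15] and [2]
    Merge: [15] + [2] -> [2, 15]
  Merge: [10, 13] + [2, 15] -> [2, 10, 13, 15]
  Split: [34, 40, 28, 36] -> [34, 40] and [28, 36]
    Split: [34, 40] -> [34] and [40]
    Merge: [34] + [40] -> [34, 40]
    Split: [28, 36] -> [28] and [36]
    Merge: [28] + [36] -> [28, 36]
  Merge: [34, 40] + [28, 36] -> [28, 34, 36, 40]
Merge: [2, 10, 13, 15] + [28, 34, 36, 40] -> [2, 10, 13, 15, 28, 34, 36, 40]

Final sorted array: [2, 10, 13, 15, 28, 34, 36, 40]

The merge sort proceeds by recursively splitting the array and merging sorted halves.
After all merges, the sorted array is [2, 10, 13, 15, 28, 34, 36, 40].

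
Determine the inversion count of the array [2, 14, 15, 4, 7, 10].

Finding inversions in [2, 14, 15, 4, 7, 10]:

(1, 3): arr[1]=14 > arr[3]=4
(1, 4): arr[1]=14 > arr[4]=7
(1, 5): arr[1]=14 > arr[5]=10
(2, 3): arr[2]=15 > arr[3]=4
(2, 4): arr[2]=15 > arr[4]=7
(2, 5): arr[2]=15 > arr[5]=10

Total inversions: 6

The array has 6 inversion(s): (1,3), (1,4), (1,5), (2,3), (2,4), (2,5). Each pair (i,j) satisfies i < j and arr[i] > arr[j].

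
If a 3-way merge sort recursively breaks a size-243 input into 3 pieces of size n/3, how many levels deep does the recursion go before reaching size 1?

For divide and conquer with division factor 3:

Problem sizes at each level:
Level 0: 243
Level 1: 81
Level 2: 27
Level 3: 9
Level 4: 3
Level 5: 1

The root is level 0 and the size-1 base case is level 5 (the tree spans levels 0 through 5, i.e. 6 levels counting the root), so the depth is the number of divisions: log_3(243) = 5

The recursion tree depth is log_3(243) = 5. At each level, the problem size is divided by 3, so it takes 5 divisions to reduce to a base case of size 1. The algorithm makes 3 recursive calls at each level.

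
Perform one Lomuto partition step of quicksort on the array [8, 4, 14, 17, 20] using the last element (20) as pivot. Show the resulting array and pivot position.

Lomuto partition with pivot = 20:

Initial array: [8, 4, 14, 17, 20]

arr[0]=8 <= 20: swap with position 0, array becomes [8, 4, 14, 17, 20]
arr[1]=4 <= 20: swap with position 1, array becomes [8, 4, 14, 17, 20]
arr[2]=14 <= 20: swap with position 2, array becomes [8, 4, 14, 17, 20]
arr[3]=17 <= 20: swap with position 3, array becomes [8, 4, 14, 17, 20]

Place pivot at position 4: [8, 4, 14, 17, 20]
Pivot position: 4

After partitioning with pivot 20, the array becomes [8, 4, 14, 17, 20]. The pivot is placed at index 4. All elements to the left of the pivot are <= 20, and all elements to the right are > 20.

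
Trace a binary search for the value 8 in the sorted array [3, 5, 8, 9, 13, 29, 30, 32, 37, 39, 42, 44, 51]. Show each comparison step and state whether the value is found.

Binary search for 8 in [3, 5, 8, 9, 13, 29, 30, 32, 37, 39, 42, 44, 51]:

lo=0, hi=12, mid=6, arr[mid]=30 -> 30 > 8, search left half
lo=0, hi=5, mid=2, arr[mid]=8 -> Found target at index 2!

Binary search finds 8 at index 2 after 2 comparisons. The search repeatedly halves the search space by comparing with the middle element.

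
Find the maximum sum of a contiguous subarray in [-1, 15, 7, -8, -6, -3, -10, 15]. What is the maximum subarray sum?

Using Kadane's algorithm on [-1, 15, 7, -8, -6, -3, -10, 15]:

Scanning through the array:
Position 1 (value 15): max_ending_here = 15, max_so_far = 15
Position 2 (value 7): max_ending_here = 22, max_so_far = 22
Position 3 (value -8): max_ending_here = 14, max_so_far = 22
Position 4 (value -6): max_ending_here = 8, max_so_far = 22
Position 5 (value -3): max_ending_here = 5, max_so_far = 22
Position 6 (value -10): max_ending_here = -5, max_so_far = 22
Position 7 (value 15): max_ending_here = 15, max_so_far = 22

Maximum subarray: [15, 7]
Maximum sum: 22

The maximum subarray is [15, 7] with sum 22. This subarray runs from index 1 to index 2.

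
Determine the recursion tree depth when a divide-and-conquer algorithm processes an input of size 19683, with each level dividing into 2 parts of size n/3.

For divide and conquer with division factor 3:

Problem sizes at each level:
Level 0: 19683
Level 1: 6561
Level 2: 2187
Level 3: 729
Level 4: 243
Level 5: 81
Level 6: 27
Level 7: 9
Level 8: 3
Level 9: 1

The root is level 0 and the size-1 base case is level 9 (the tree spans levels 0 through 9, i.e. 10 levels counting the root), so the depth is the number of divisions: log_3(19683) = 9

The recursion tree depth is log_3(19683) = 9. At each level, the problem size is divided by 3, so it takes 9 divisions to reduce to a base case of size 1. The algorithm makes 2 recursive calls at each level.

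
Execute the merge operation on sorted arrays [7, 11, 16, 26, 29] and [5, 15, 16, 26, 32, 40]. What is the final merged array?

Merging process:

Compare 7 vs 5: take 5 from right. Merged: [5]
Compare 7 vs 15: take 7 from left. Merged: [5, 7]
Compare 11 vs 15: take 11 from left. Merged: [5, 7, 11]
Compare 16 vs 15: take 15 from right. Merged: [5, 7, 11, 15]
Compare 16 vs 16: take 16 from left. Merged: [5, 7, 11, 15, 16]
Compare 26 vs 16: take 16 from right. Merged: [5, 7, 11, 15, 16, 16]
Compare 26 vs 26: take 26 from left. Merged: [5, 7, 11, 15, 16, 16, 26]
Compare 29 vs 26: take 26 from right. Merged: [5, 7, 11, 15, 16, 16, 26, 26]
Compare 29 vs 32: take 29 from left. Merged: [5, 7, 11, 15, 16, 16, 26, 26, 29]
Append remaining from right: [32, 40]. Merged: [5, 7, 11, 15, 16, 16, 26, 26, 29, 32, 40]

Final merged array: [5, 7, 11, 15, 16, 16, 26, 26, 29, 32, 40]
Total comparisons: 9

The merged array is [5, 7, 11, 15, 16, 16, 26, 26, 29, 32, 40], requiring 9 comparisons. The merge step runs in O(n) time where n is the total number of elements.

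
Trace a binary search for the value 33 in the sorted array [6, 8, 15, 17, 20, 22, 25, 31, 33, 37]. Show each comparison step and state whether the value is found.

Binary search for 33 in [6, 8, 15, 17, 20, 22, 25, 31, 33, 37]:

lo=0, hi=9, mid=4, arr[mid]=20 -> 20 < 33, search right half
lo=5, hi=9, mid=7, arr[mid]=31 -> 31 < 33, search right half
lo=8, hi=9, mid=8, arr[mid]=33 -> Found target at index 8!

Binary search finds 33 at index 8 after 3 comparisons. The search repeatedly halves the search space by comparing with the middle element.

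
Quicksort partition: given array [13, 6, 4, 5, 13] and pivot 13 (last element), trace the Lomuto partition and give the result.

Lomuto partition with pivot = 13:

Initial array: [13, 6, 4, 5, 13]

arr[0]=13 <= 13: swap with position 0, array becomes [13, 6, 4, 5, 13]
arr[1]=6 <= 13: swap with position 1, array becomes [13, 6, 4, 5, 13]
arr[2]=4 <= 13: swap with position 2, array becomes [13, 6, 4, 5, 13]
arr[3]=5 <= 13: swap with position 3, array becomes [13, 6, 4, 5, 13]

Place pivot at position 4: [13, 6, 4, 5, 13]
Pivot position: 4

After partitioning with pivot 13, the array becomes [13, 6, 4, 5, 13]. The pivot is placed at index 4. All elements to the left of the pivot are <= 13, and all elements to the right are > 13.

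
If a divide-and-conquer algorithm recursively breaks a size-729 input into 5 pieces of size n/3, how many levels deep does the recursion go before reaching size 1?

For divide and conquer with division factor 3:

Problem sizes at each level:
Level 0: 729
Level 1: 243
Level 2: 81
Level 3: 27
Level 4: 9
Level 5: 3
Level 6: 1

The root is level 0 and the size-1 base case is level 6 (the tree spans levels 0 through 6, i.e. 7 levels counting the root), so the depth is the number of divisions: log_3(729) = 6

The recursion tree depth is log_3(729) = 6. At each level, the problem size is divided by 3, so it takes 6 divisions to reduce to a base case of size 1. The algorithm makes 5 recursive calls at each level.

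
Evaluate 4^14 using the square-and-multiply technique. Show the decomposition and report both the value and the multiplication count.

Computing 4^14 by squaring (build up from 4^1; each line after the first costs one multiplication):

4^1 = 4
4^2 = (4^1)^2 = 4^2 = 16
4^3 = 4 * 4^2 = 4 * 16 = 64
4^6 = (4^3)^2 = 64^2 = 4096
4^7 = 4 * 4^6 = 4 * 4096 = 16384
4^14 = (4^7)^2 = 16384^2 = 268435456

Result: 268435456
Multiplications needed: 5 (5 lines after 4^1)

4^14 = 268435456. Using exponentiation by squaring, this requires 5 multiplications. The key idea: if the exponent is even, square the half-power; if odd, multiply by the base once.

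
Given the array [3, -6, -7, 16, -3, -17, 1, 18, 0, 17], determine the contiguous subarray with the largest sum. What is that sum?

Using Kadane's algorithm on [3, -6, -7, 16, -3, -17, 1, 18, 0, 17]:

Scanning through the array:
Position 1 (value -6): max_ending_here = -3, max_so_far = 3
Position 2 (value -7): max_ending_here = -7, max_so_far = 3
Position 3 (value 16): max_ending_here = 16, max_so_far = 16
Position 4 (value -3): max_ending_here = 13, max_so_far = 16
Position 5 (value -17): max_ending_here = -4, max_so_far = 16
Position 6 (value 1): max_ending_here = 1, max_so_far = 16
Position 7 (value 18): max_ending_here = 19, max_so_far = 19
Position 8 (value 0): max_ending_here = 19, max_so_far = 19
Position 9 (value 17): max_ending_here = 36, max_so_far = 36

Maximum subarray: [1, 18, 0, 17]
Maximum sum: 36

The maximum subarray is [1, 18, 0, 17] with sum 36. This subarray runs from index 6 to index 9.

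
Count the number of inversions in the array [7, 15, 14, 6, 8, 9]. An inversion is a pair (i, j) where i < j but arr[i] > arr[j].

Finding inversions in [7, 15, 14, 6, 8, 9]:

(0, 3): arr[0]=7 > arr[3]=6
(1, 2): arr[1]=15 > arr[2]=14
(1, 3): arr[1]=15 > arr[3]=6
(1, 4): arr[1]=15 > arr[4]=8
(1, 5): arr[1]=15 > arr[5]=9
(2, 3): arr[2]=14 > arr[3]=6
(2, 4): arr[2]=14 > arr[4]=8
(2, 5): arr[2]=14 > arr[5]=9

Total inversions: 8

The array has 8 inversion(s): (0,3), (1,2), (1,3), (1,4), (1,5), (2,3), (2,4), (2,5). Each pair (i,j) satisfies i < j and arr[i] > arr[j].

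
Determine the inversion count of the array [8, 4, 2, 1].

Finding inversions in [8, 4, 2, 1]:

(0, 1): arr[0]=8 > arr[1]=4
(0, 2): arr[0]=8 > arr[2]=2
(0, 3): arr[0]=8 > arr[3]=1
(1, 2): arr[1]=4 > arr[2]=2
(1, 3): arr[1]=4 > arr[3]=1
(2, 3): arr[2]=2 > arr[3]=1

Total inversions: 6

The array has 6 inversion(s): (0,1), (0,2), (0,3), (1,2), (1,3), (2,3). Each pair (i,j) satisfies i < j and arr[i] > arr[j].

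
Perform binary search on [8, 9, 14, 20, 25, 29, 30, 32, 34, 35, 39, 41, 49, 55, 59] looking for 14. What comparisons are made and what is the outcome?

Binary search for 14 in [8, 9, 14, 20, 25, 29, 30, 32, 34, 35, 39, 41, 49, 55, 59]:

lo=0, hi=14, mid=7, arr[mid]=32 -> 32 > 14, search left half
lo=0, hi=6, mid=3, arr[mid]=20 -> 20 > 14, search left half
lo=0, hi=2, mid=1, arr[mid]=9 -> 9 < 14, search right half
lo=2, hi=2, mid=2, arr[mid]=14 -> Found target at index 2!

Binary search finds 14 at index 2 after 4 comparisons. The search repeatedly halves the search space by comparing with the middle element.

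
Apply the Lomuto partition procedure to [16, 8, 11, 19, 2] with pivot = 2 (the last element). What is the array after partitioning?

Lomuto partition with pivot = 2:

Initial array: [16, 8, 11, 19, 2]

arr[0]=16 > 2: no swap
arr[1]=8 > 2: no swap
arr[2]=11 > 2: no swap
arr[3]=19 > 2: no swap

Place pivot at position 0: [2, 8, 11, 19, 16]
Pivot position: 0

After partitioning with pivot 2, the array becomes [2, 8, 11, 19, 16]. The pivot is placed at index 0. All elements to the left of the pivot are <= 2, and all elements to the right are > 2.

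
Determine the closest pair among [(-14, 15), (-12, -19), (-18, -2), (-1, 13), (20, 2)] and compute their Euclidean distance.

Computing all pairwise distances among 5 points:

d((-14, 15), (-12, -19)) = 34.0588
d((-14, 15), (-18, -2)) = 17.4642
d((-14, 15), (-1, 13)) = 13.1529 <-- minimum
d((-14, 15), (20, 2)) = 36.4005
d((-12, -19), (-18, -2)) = 18.0278
d((-12, -19), (-1, 13)) = 33.8378
d((-12, -19), (20, 2)) = 38.2753
d((-18, -2), (-1, 13)) = 22.6716
d((-18, -2), (20, 2)) = 38.2099
d((-1, 13), (20, 2)) = 23.7065

Closest pair: (-14, 15) and (-1, 13) with distance 13.1529

The closest pair is (-14, 15) and (-1, 13) with Euclidean distance 13.1529. For 5 points, brute-force pairwise comparison is shown above. For large n, the divide-and-conquer algorithm (sort by x, recurse on halves, check the dividing strip) achieves O(n log n).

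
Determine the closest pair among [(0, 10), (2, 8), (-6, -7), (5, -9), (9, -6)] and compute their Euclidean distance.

Computing all pairwise distances among 5 points:

d((0, 10), (2, 8)) = 2.8284 <-- minimum
d((0, 10), (-6, -7)) = 18.0278
d((0, 10), (5, -9)) = 19.6469
d((0, 10), (9, -6)) = 18.3576
d((2, 8), (-6, -7)) = 17.0
d((2, 8), (5, -9)) = 17.2627
d((2, 8), (9, -6)) = 15.6525
d((-6, -7), (5, -9)) = 11.1803
d((-6, -7), (9, -6)) = 15.0333
d((5, -9), (9, -6)) = 5.0

Closest pair: (0, 10) and (2, 8) with distance 2.8284

The closest pair is (0, 10) and (2, 8) with Euclidean distance 2.8284. For 5 points, brute-force pairwise comparison is shown above. For large n, the divide-and-conquer algorithm (sort by x, recurse on halves, check the dividing strip) achieves O(n log n).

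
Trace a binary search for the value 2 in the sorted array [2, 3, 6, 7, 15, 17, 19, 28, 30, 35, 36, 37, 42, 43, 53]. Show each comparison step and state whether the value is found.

Binary search for 2 in [2, 3, 6, 7, 15, 17, 19, 28, 30, 35, 36, 37, 42, 43, 53]:

lo=0, hi=14, mid=7, arr[mid]=28 -> 28 > 2, search left half
lo=0, hi=6, mid=3, arr[mid]=7 -> 7 > 2, search left half
lo=0, hi=2, mid=1, arr[mid]=3 -> 3 > 2, search left half
lo=0, hi=0, mid=0, arr[mid]=2 -> Found target at index 0!

Binary search finds 2 at index 0 after 4 comparisons. The search repeatedly halves the search space by comparing with the middle element.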